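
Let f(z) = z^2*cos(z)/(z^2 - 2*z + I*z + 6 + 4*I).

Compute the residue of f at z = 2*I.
Write f(z) = P(z)/Q(z) with P(z) = z^2*cos(z) and Q(z) = z^2 - 2*z + I*z + 6 + 4*I.
The denominator factors as Q(z) = (z - 2 + 3*I)*(z - 2*I), so z = 2*I is a simple zero of Q and P is analytic there; z = 2*I is therefore a simple pole and
  Res(f, z₀) = P(z₀)/Q'(z₀).

Q'(z) = 2*z - 2 + I, so Q'(2*I) = -2 + 5*I.
P(2*I) = -4*cosh(2).

Res(f, 2*I) = (-4*cosh(2))/(-2 + 5*I) = (8/29 + 20*I/29)*cosh(2)

Final answer: (8/29 + 20*I/29)*cosh(2)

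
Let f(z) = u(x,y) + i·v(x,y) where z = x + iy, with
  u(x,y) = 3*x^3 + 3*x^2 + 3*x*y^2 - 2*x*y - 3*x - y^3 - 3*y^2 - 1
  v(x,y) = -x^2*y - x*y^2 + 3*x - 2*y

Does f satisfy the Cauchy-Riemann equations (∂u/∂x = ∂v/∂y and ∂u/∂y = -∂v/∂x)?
∂u/∂x = 9*x^2 + 6*x + 3*y^2 - 2*y - 3
∂v/∂y = -x^2 - 2*x*y - 2
∂u/∂y = 6*x*y - 2*x - 3*y^2 - 6*y
∂v/∂x = -2*x*y - y^2 + 3
∂u/∂x ≠ ∂v/∂y and ∂u/∂y ≠ -∂v/∂x; the Cauchy-Riemann equations are not satisfied, so f is not analytic.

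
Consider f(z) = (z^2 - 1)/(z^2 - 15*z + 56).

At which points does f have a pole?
{7, 8}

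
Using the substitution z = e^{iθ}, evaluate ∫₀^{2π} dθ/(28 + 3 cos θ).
Let J = ∫₀^{2π} dθ/(28 + 3 cos θ).
Put z = e^{iθ}: then cos θ = (z + 1/z)/2, dθ = dz/(iz), and z runs once counterclockwise around |z| = 1:
  J = ∮_{|z|=1} 1/(28 + 3*(z + 1/z)/2) · dz/(iz) = (2/i) ∮_{|z|=1} dz/(3*z^2 + 56*z + 3).
The roots of 3*z^2 + 56*z + 3 are z = (-28 ± sqrt(28^2 - 3^2))/3, with sqrt(775) = 5*sqrt(31); their product is 1, so only z₊ = -28/3 + 5*sqrt(31)/3 lies inside the unit circle (z₋ = -28/3 - 5*sqrt(31)/3 lies outside).
z₊ is a simple zero of q(z) = 3*z^2 + 56*z + 3, so Res(1/q, z₊) = 1/q'(z₊) with q'(z) = 6*z + 56; and q'(z₊) = 3*(z₊ - z₋) = 10*sqrt(31).
Therefore J = (2/i) · 2πi · 1/(10*sqrt(31)) = 2*pi/(5*sqrt(31)) = 2*sqrt(31)*pi/155

Final answer: 2*sqrt(31)*pi/155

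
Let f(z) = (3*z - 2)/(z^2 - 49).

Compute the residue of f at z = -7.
Write f(z) = P(z)/Q(z) with P(z) = 3*z - 2 and Q(z) = z^2 - 49.
The denominator factors as Q(z) = (z + 7)*(z - 7), so z = -7 is a simple zero of Q and P is analytic there; z = -7 is therefore a simple pole and
  Res(f, z₀) = P(z₀)/Q'(z₀).

Q'(z) = 2*z, so Q'(-7) = -14.
P(-7) = -23.

Res(f, -7) = (-23)/(-14) = 23/14

Final answer: 23/14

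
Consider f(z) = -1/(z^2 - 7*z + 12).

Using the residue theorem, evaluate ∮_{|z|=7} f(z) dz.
By the residue theorem, ∮_C f(z) dz = 2πi · (sum of the residues of f at the poles inside |z| = 7).

The denominator factors as (z - 3)*(z - 4), so the singularities of f are simple poles at z = 3, z = 4.
  |3|² = 9 < 49 = 7², so this pole is inside the contour.
  |4|² = 16 < 49 = 7², so this pole is inside the contour.

With P(z) = -1 and Q(z) = z^2 - 7*z + 12, each pole is simple, so Res(f, z₀) = P(z₀)/Q'(z₀) with Q'(z) = 2*z - 7.
  Res(f, 3) = P(3)/Q'(3) = (-1)/(-1) = 1
  Res(f, 4) = P(4)/Q'(4) = (-1)/(1) = -1

Sum of residues inside C: 0
∮_C f(z) dz = 2πi · (0) = 0

Final answer: 0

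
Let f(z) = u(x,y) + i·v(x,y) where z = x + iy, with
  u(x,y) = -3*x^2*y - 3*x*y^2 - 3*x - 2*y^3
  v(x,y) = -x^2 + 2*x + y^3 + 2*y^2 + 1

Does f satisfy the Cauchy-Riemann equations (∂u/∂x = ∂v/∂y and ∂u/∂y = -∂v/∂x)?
∂u/∂x = -6*x*y - 3*y^2 - 3
∂v/∂y = 3*y^2 + 4*y
∂u/∂y = -3*x^2 - 6*x*y - 6*y^2
∂v/∂x = 2 - 2*x
∂u/∂x ≠ ∂v/∂y and ∂u/∂y ≠ -∂v/∂x; the Cauchy-Riemann equations are not satisfied, so f is not analytic.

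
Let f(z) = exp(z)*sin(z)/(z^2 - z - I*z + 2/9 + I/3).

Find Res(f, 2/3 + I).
(3/10 - 9*I/10)*exp(2/3 + I)*sin(2/3 + I)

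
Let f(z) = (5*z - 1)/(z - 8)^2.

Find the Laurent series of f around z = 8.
Put w = z - (8), i.e. z = w + 8. The denominator is w^2, so it suffices to rewrite the numerator in powers of w.

P(z) = 5*z - 1
P(w + 8) = 39 + 5*w

Dividing each term by w^2:
  f = 39/w^2 + 5/w

Substituting back w = z - 8:
  f(z) = 39/(z - 8)^2 + 5/(z - 8)

The series is finite because the numerator is a polynomial; the negative powers form the principal part, and the coefficient of 1/(z - 8) gives Res(f, 8) = 5.

Final answer: 39/(z - 8)^2 + 5/(z - 8)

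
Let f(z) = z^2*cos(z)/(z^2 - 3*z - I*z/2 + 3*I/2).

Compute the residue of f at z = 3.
(108/37 + 18*I/37)*cos(3)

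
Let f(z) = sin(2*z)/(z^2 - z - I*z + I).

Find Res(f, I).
Write f(z) = P(z)/Q(z) with P(z) = sin(2*z) and Q(z) = z^2 - z - I*z + I.
The denominator factors as Q(z) = (z - I)*(z - 1), so z = I is a simple zero of Q and P is analytic there; z = I is therefore a simple pole and
  Res(f, z₀) = P(z₀)/Q'(z₀).

Q'(z) = 2*z - 1 - I, so Q'(I) = -1 + I.
P(I) = I*sinh(2).

Res(f, I) = (I*sinh(2))/(-1 + I) = (1/2 - I/2)*sinh(2)

Final answer: (1/2 - I/2)*sinh(2)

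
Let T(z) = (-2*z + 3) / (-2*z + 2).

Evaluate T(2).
1/2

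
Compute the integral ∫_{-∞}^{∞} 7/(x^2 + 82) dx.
Let f(z) = 7/(z^2 + 82). The denominator has no real zeros and deg Q - deg P = 2 ≥ 2, so the integral of f over the upper semicircle |z| = R tends to 0 as R → ∞. Closing the contour in the upper half-plane,
  ∫_{-∞}^{∞} f(x) dx = 2πi · Σ Res(f, z_k)  over the poles with Im z_k > 0.

Zeros of the denominator: z^2 + 82 = 0 gives z = ±sqrt(82)*I.
Upper half-plane: z = sqrt(82)*I (simple).

Each pole is a simple zero of Q(z) = z^2 + 82, so Res(f, z₀) = P(z₀)/Q'(z₀) with P(z) = 7, Q'(z) = 2*z:
  Res(f, sqrt(82)*I) = (7)/(2*sqrt(82)*I) = -7*sqrt(82)*I/164

∫_{-∞}^{∞} f(x) dx = 2πi · (-7*sqrt(82)*I/164) = 7*sqrt(82)*pi/82

Final answer: 7*sqrt(82)*pi/82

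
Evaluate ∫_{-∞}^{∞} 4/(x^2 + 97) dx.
Let f(z) = 4/(z^2 + 97). The denominator has no real zeros and deg Q - deg P = 2 ≥ 2, so the integral of f over the upper semicircle |z| = R tends to 0 as R → ∞. Closing the contour in the upper half-plane,
  ∫_{-∞}^{∞} f(x) dx = 2πi · Σ Res(f, z_k)  over the poles with Im z_k > 0.

Zeros of the denominator: z^2 + 97 = 0 gives z = ±sqrt(97)*I.
Upper half-plane: z = sqrt(97)*I (simple).

Each pole is a simple zero of Q(z) = z^2 + 97, so Res(f, z₀) = P(z₀)/Q'(z₀) with P(z) = 4, Q'(z) = 2*z:
  Res(f, sqrt(97)*I) = (4)/(2*sqrt(97)*I) = -2*sqrt(97)*I/97

∫_{-∞}^{∞} f(x) dx = 2πi · (-2*sqrt(97)*I/97) = 4*sqrt(97)*pi/97

Final answer: 4*sqrt(97)*pi/97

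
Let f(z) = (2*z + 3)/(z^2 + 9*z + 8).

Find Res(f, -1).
Write f(z) = P(z)/Q(z) with P(z) = 2*z + 3 and Q(z) = z^2 + 9*z + 8.
The denominator factors as Q(z) = (z + 8)*(z + 1), so z = -1 is a simple zero of Q and P is analytic there; z = -1 is therefore a simple pole and
  Res(f, z₀) = P(z₀)/Q'(z₀).

Q'(z) = 2*z + 9, so Q'(-1) = 7.
P(-1) = 1.

Res(f, -1) = (1)/(7) = 1/7

Final answer: 1/7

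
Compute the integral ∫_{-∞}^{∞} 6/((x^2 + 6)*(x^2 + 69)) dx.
pi*(-2*sqrt(69) + 23*sqrt(6))/1449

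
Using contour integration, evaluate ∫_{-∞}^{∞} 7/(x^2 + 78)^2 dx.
7*sqrt(78)*pi/12168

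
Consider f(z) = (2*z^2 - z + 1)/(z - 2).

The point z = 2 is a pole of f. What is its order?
Factor the denominator:
  z - 2 = (z - 2)

The numerator P(z) = 2*z^2 - z + 1 has P(2) = 7 ≠ 0, so no factor of (z - 2) cancels.
Near z = 2 we can therefore write f(z) = g(z)/(z - 2) with g analytic at 2 and g(2) ≠ 0 (g is just the numerator).

Hence z = 2 is a pole of order 1.

Final answer: 1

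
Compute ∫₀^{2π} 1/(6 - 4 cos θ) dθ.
Call the integral J. The integrand is 2π-periodic and we integrate over a full period, so shifting θ does not change the value (θ → θ + π flips the sign of the trig term). Hence
  J = ∫₀^{2π} dθ/(6 + 4 cos θ).
Put z = e^{iθ}: then cos θ = (z + 1/z)/2, dθ = dz/(iz), and z runs once counterclockwise around |z| = 1:
  J = ∮_{|z|=1} 1/(6 + 4*(z + 1/z)/2) · dz/(iz) = (2/i) ∮_{|z|=1} dz/(4*z^2 + 12*z + 4).
The roots of 4*z^2 + 12*z + 4 are z = (-6 ± sqrt(6^2 - 4^2))/4, with sqrt(20) = 2*sqrt(5); their product is 1, so only z₊ = -3/2 + sqrt(5)/2 lies inside the unit circle (z₋ = -3/2 - sqrt(5)/2 lies outside).
z₊ is a simple zero of q(z) = 4*z^2 + 12*z + 4, so Res(1/q, z₊) = 1/q'(z₊) with q'(z) = 8*z + 12; and q'(z₊) = 4*(z₊ - z₋) = 4*sqrt(5).
Therefore J = (2/i) · 2πi · 1/(4*sqrt(5)) = 2*pi/(2*sqrt(5)) = sqrt(5)*pi/5

Final answer: sqrt(5)*pi/5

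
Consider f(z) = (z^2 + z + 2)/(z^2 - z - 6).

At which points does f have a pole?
The singularities of f are the zeros of the denominator. Factoring,
  z^2 - z - 6 = (z + 2)*(z - 3)
so the candidates are z = -2, z = 3.

Check the numerator P(z) = z^2 + z + 2 at each one:
  P(-2) = 4 ≠ 0, so z = -2 is a (simple) pole.
  P(3) = 14 ≠ 0, so z = 3 is a (simple) pole.

Poles of f: {-2, 3}

Final answer: {-2, 3}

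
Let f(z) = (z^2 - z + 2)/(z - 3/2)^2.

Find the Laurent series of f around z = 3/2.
Put w = z - (3/2), i.e. z = w + 3/2. The denominator is w^2, so it suffices to rewrite the numerator in powers of w.

P(z) = z^2 - z + 2
P(w + 3/2) = 11/4 + 2*w + w^2

Dividing each term by w^2:
  f = 11/(4*w^2) + 2/w + 1

Substituting back w = z - 3/2:
  f(z) = 11/(4*(z - 3/2)^2) + 2/(z - 3/2) + 1

The series is finite because the numerator is a polynomial; the negative powers form the principal part, and the coefficient of 1/(z - 3/2) gives Res(f, 3/2) = 2.

Final answer: 11/(4*(z - 3/2)^2) + 2/(z - 3/2) + 1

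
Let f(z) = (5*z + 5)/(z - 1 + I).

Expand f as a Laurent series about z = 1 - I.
(10 - 5*I)/(z - 1 + I) + 5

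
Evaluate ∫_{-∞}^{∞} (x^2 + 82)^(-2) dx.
Let f(z) = (z^2 + 82)^(-2). The denominator has no real zeros and deg Q - deg P = 4 ≥ 2, so the integral of f over the upper semicircle |z| = R tends to 0 as R → ∞. Closing the contour in the upper half-plane,
  ∫_{-∞}^{∞} f(x) dx = 2πi · Σ Res(f, z_k)  over the poles with Im z_k > 0.

Zeros of the denominator: z^2 + 82 = 0 gives z = ±sqrt(82)*I.
Upper half-plane: z = sqrt(82)*I (a pole of order 2).

Write f(z) = g(z)/(z - sqrt(82)*I)^2 with g(z) = (z + sqrt(82)*I)^(-2). For a double pole, Res(f, z₀) = g'(z₀):
  g'(z) = -2/(z + sqrt(82)*I)^3
  Res(f, sqrt(82)*I) = g'(sqrt(82)*I) = -sqrt(82)*I/26896

∫_{-∞}^{∞} f(x) dx = 2πi · (-sqrt(82)*I/26896) = sqrt(82)*pi/13448

Final answer: sqrt(82)*pi/13448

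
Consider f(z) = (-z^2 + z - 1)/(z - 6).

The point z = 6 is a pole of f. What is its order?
Factor the denominator:
  z - 6 = (z - 6)

The numerator P(z) = -z^2 + z - 1 has P(6) = -31 ≠ 0, so no factor of (z - 6) cancels.
Near z = 6 we can therefore write f(z) = g(z)/(z - 6) with g analytic at 6 and g(6) ≠ 0 (g is just the numerator).

Hence z = 6 is a pole of order 1.

Final answer: 1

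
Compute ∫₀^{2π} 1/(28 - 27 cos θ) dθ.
Call the integral J. The integrand is 2π-periodic and we integrate over a full period, so shifting θ does not change the value (θ → θ + π flips the sign of the trig term). Hence
  J = ∫₀^{2π} dθ/(28 + 27 cos θ).
Put z = e^{iθ}: then cos θ = (z + 1/z)/2, dθ = dz/(iz), and z runs once counterclockwise around |z| = 1:
  J = ∮_{|z|=1} 1/(28 + 27*(z + 1/z)/2) · dz/(iz) = (2/i) ∮_{|z|=1} dz/(27*z^2 + 56*z + 27).
The roots of 27*z^2 + 56*z + 27 are z = (-28 ± sqrt(28^2 - 27^2))/27, with sqrt(55) = sqrt(55); their product is 1, so only z₊ = -28/27 + sqrt(55)/27 lies inside the unit circle (z₋ = -28/27 - sqrt(55)/27 lies outside).
z₊ is a simple zero of q(z) = 27*z^2 + 56*z + 27, so Res(1/q, z₊) = 1/q'(z₊) with q'(z) = 54*z + 56; and q'(z₊) = 27*(z₊ - z₋) = 2*sqrt(55).
Therefore J = (2/i) · 2πi · 1/(2*sqrt(55)) = 2*pi/(sqrt(55)) = 2*sqrt(55)*pi/55

Final answer: 2*sqrt(55)*pi/55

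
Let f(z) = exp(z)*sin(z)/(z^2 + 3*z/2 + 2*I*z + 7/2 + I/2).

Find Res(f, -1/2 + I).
Write f(z) = P(z)/Q(z) with P(z) = exp(z)*sin(z) and Q(z) = z^2 + 3*z/2 + 2*I*z + 7/2 + I/2.
The denominator factors as Q(z) = (z + 1 + 3*I)*(z + 1/2 - I), so z = -1/2 + I is a simple zero of Q and P is analytic there; z = -1/2 + I is therefore a simple pole and
  Res(f, z₀) = P(z₀)/Q'(z₀).

Q'(z) = 2*z + 3/2 + 2*I, so Q'(-1/2 + I) = 1/2 + 4*I.
P(-1/2 + I) = -exp(-1/2 + I)*sin(1/2 - I).

Res(f, -1/2 + I) = (-exp(-1/2 + I)*sin(1/2 - I))/(1/2 + 4*I) = (-2/65 + 16*I/65)*exp(-1/2 + I)*sin(1/2 - I)

Final answer: (-2/65 + 16*I/65)*exp(-1/2 + I)*sin(1/2 - I)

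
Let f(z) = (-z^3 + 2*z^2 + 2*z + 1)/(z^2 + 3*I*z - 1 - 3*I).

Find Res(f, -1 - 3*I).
Write f(z) = P(z)/Q(z) with P(z) = -z^3 + 2*z^2 + 2*z + 1 and Q(z) = z^2 + 3*I*z - 1 - 3*I.
The denominator factors as Q(z) = (z - 1)*(z + 1 + 3*I), so z = -1 - 3*I is a simple zero of Q and P is analytic there; z = -1 - 3*I is therefore a simple pole and
  Res(f, z₀) = P(z₀)/Q'(z₀).

Q'(z) = 2*z + 3*I, so Q'(-1 - 3*I) = -2 - 3*I.
P(-1 - 3*I) = -43 - 12*I.

Res(f, -1 - 3*I) = (-43 - 12*I)/(-2 - 3*I) = 122/13 - 105*I/13

Final answer: 122/13 - 105*I/13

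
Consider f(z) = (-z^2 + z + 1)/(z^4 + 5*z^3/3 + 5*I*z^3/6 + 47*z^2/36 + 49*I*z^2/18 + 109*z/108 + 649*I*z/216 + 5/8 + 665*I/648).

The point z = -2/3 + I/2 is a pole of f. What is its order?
Factor the denominator:
  z^4 + 5*z^3/3 + 5*I*z^3/6 + 47*z^2/36 + 49*I*z^2/18 + 109*z/108 + 649*I*z/216 + 5/8 + 665*I/648 = (z + 2/3 - I/2)^2*(z + 1 + I/3)*(z - 2/3 + 3*I/2)

The numerator P(z) = -z^2 + z + 1 has P(-2/3 + I/2) = 5/36 + 7*I/6 ≠ 0, so no factor of (z + 2/3 - I/2) cancels.
Near z = -2/3 + I/2 we can therefore write f(z) = g(z)/(z + 2/3 - I/2)^2 with g analytic at -2/3 + I/2 and g(-2/3 + I/2) ≠ 0 (g is the numerator divided by the remaining denominator factors).

Hence z = -2/3 + I/2 is a pole of order 2.

Final answer: 2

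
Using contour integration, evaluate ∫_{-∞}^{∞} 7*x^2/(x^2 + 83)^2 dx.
Let f(z) = 7*z^2/(z^2 + 83)^2. The denominator has no real zeros and deg Q - deg P = 2 ≥ 2, so the integral of f over the upper semicircle |z| = R tends to 0 as R → ∞. Closing the contour in the upper half-plane,
  ∫_{-∞}^{∞} f(x) dx = 2πi · Σ Res(f, z_k)  over the poles with Im z_k > 0.

Zeros of the denominator: z^2 + 83 = 0 gives z = ±sqrt(83)*I.
Upper half-plane: z = sqrt(83)*I (a pole of order 2).

Write f(z) = g(z)/(z - sqrt(83)*I)^2 with g(z) = 7*z^2/(z + sqrt(83)*I)^2. For a double pole, Res(f, z₀) = g'(z₀):
  g'(z) = 14*sqrt(83)*I*z/(z + sqrt(83)*I)^3
  Res(f, sqrt(83)*I) = g'(sqrt(83)*I) = -7*sqrt(83)*I/332

∫_{-∞}^{∞} f(x) dx = 2πi · (-7*sqrt(83)*I/332) = 7*sqrt(83)*pi/166

Final answer: 7*sqrt(83)*pi/166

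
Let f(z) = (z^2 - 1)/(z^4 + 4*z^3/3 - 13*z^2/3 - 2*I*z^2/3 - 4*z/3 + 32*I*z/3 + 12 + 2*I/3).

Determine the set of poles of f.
The singularities of f are the zeros of the denominator. Factoring,
  z^4 + 4*z^3/3 - 13*z^2/3 - 2*I*z^2/3 - 4*z/3 + 32*I*z/3 + 12 + 2*I/3 = (z + 1 - I)*(z + 3 + I)*(z - 2/3 - I)*(z - 2 + I)
so the candidates are z = -1 + I, z = -3 - I, z = 2/3 + I, z = 2 - I.

Check the numerator P(z) = z^2 - 1 at each one:
  P(-1 + I) = -1 - 2*I ≠ 0, so z = -1 + I is a (simple) pole.
  P(-3 - I) = 7 + 6*I ≠ 0, so z = -3 - I is a (simple) pole.
  P(2/3 + I) = -14/9 + 4*I/3 ≠ 0, so z = 2/3 + I is a (simple) pole.
  P(2 - I) = 2 - 4*I ≠ 0, so z = 2 - I is a (simple) pole.

Poles of f: {-3 - I, -1 + I, 2/3 + I, 2 - I}

Final answer: {-3 - I, -1 + I, 2/3 + I, 2 - I}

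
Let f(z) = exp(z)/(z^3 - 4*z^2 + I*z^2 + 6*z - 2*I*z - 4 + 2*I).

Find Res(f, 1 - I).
-I*exp(1 - I)/2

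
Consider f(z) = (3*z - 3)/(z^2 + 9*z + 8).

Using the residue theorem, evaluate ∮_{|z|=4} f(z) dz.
-12*I*pi/7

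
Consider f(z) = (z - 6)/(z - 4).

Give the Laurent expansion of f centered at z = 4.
-2/(z - 4) + 1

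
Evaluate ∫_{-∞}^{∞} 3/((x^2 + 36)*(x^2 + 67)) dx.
Let f(z) = 3/((z^2 + 36)*(z^2 + 67)). The denominator has no real zeros and deg Q - deg P = 4 ≥ 2, so the integral of f over the upper semicircle |z| = R tends to 0 as R → ∞. Closing the contour in the upper half-plane,
  ∫_{-∞}^{∞} f(x) dx = 2πi · Σ Res(f, z_k)  over the poles with Im z_k > 0.

Zeros of the denominator: z^2 + 36 = 0 gives z = ±6*I; z^2 + 67 = 0 gives z = ±sqrt(67)*I.
Upper half-plane: z = 6*I, z = sqrt(67)*I (simple).

Each pole is a simple zero of Q(z) = z^4 + 103*z^2 + 2412, so Res(f, z₀) = P(z₀)/Q'(z₀) with P(z) = 3, Q'(z) = 4*z^3 + 206*z:
  Res(f, 6*I) = (3)/(372*I) = -I/124
  Res(f, sqrt(67)*I) = (3)/(-62*sqrt(67)*I) = 3*sqrt(67)*I/4154

Sum of residues: I*(-67 + 6*sqrt(67))/8308
∫_{-∞}^{∞} f(x) dx = 2πi · (I*(-67 + 6*sqrt(67))/8308) = pi*(67 - 6*sqrt(67))/4154

Final answer: pi*(67 - 6*sqrt(67))/4154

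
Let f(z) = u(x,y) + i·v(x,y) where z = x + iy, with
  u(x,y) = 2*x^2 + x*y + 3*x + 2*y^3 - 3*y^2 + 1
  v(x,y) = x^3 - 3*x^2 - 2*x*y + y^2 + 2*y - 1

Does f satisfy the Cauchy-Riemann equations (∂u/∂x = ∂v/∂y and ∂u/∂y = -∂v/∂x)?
∂u/∂x = 4*x + y + 3
∂v/∂y = -2*x + 2*y + 2
∂u/∂y = x + 6*y^2 - 6*y
∂v/∂x = 3*x^2 - 6*x - 2*y
∂u/∂x ≠ ∂v/∂y and ∂u/∂y ≠ -∂v/∂x; the Cauchy-Riemann equations are not satisfied, so f is not analytic.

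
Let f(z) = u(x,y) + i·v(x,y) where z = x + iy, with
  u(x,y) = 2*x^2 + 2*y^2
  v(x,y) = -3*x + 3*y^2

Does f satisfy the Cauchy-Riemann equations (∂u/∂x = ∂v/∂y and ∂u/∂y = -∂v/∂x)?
∂u/∂x = 4*x
∂v/∂y = 6*y
∂u/∂y = 4*y
∂v/∂x = -3
∂u/∂x ≠ ∂v/∂y and ∂u/∂y ≠ -∂v/∂x; the Cauchy-Riemann equations are not satisfied, so f is not analytic.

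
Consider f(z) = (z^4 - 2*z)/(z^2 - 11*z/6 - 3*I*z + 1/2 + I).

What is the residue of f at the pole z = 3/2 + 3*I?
-123075/2984 - 4815*I/1492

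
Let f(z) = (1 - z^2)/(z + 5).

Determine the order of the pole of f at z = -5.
Factor the denominator:
  z + 5 = (z + 5)

The numerator P(z) = 1 - z^2 has P(-5) = -24 ≠ 0, so no factor of (z + 5) cancels.
Near z = -5 we can therefore write f(z) = g(z)/(z + 5) with g analytic at -5 and g(-5) ≠ 0 (g is just the numerator).

Hence z = -5 is a pole of order 1.

Final answer: 1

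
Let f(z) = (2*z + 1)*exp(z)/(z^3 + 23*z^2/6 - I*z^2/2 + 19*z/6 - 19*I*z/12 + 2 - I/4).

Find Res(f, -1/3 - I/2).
Write f(z) = P(z)/Q(z) with P(z) = (2*z + 1)*exp(z) and Q(z) = z^3 + 23*z^2/6 - I*z^2/2 + 19*z/6 - 19*I*z/12 + 2 - I/4.
The denominator factors as Q(z) = (z + 1/3 + I/2)*(z + 1/2 - I)*(z + 3), so z = -1/3 - I/2 is a simple zero of Q and P is analytic there; z = -1/3 - I/2 is therefore a simple pole and
  Res(f, z₀) = P(z₀)/Q'(z₀).

Q'(z) = 3*z^2 + 23*z/3 - I*z + 19/6 - 19*I/12, so Q'(-1/3 - I/2) = -11/36 - 49*I/12.
P(-1/3 - I/2) = (1/3 - I)*exp(-1/3 - I/2).

Res(f, -1/3 - I/2) = ((1/3 - I)*exp(-1/3 - I/2))/(-11/36 - 49*I/12) = (516/2173 + 216*I/2173)*exp(-1/3 - I/2)

Final answer: (516/2173 + 216*I/2173)*exp(-1/3 - I/2)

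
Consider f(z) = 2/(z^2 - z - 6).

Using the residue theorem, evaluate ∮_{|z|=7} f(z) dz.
0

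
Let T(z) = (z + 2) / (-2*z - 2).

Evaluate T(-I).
Substitute z = -I:
  numerator:   (-I) + 2 = 2 - I
  denominator: -2*(-I) - 2 = -2 + 2*I
T(-I) = (2 - I)/(-2 + 2*I); multiplying numerator and denominator by the conjugate -2 - 2*I gives (-6 - 2*I)/8 = -3/4 - I/4

Final answer: -3/4 - I/4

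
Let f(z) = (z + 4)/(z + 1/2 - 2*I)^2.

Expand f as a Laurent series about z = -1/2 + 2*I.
Put w = z - (-1/2 + 2*I), i.e. z = w - 1/2 + 2*I. The denominator is w^2, so it suffices to rewrite the numerator in powers of w.

P(z) = z + 4
P(w - 1/2 + 2*I) = 7/2 + 2*I + w

Dividing each term by w^2:
  f = (7/2 + 2*I)/w^2 + 1/w

Substituting back w = z + 1/2 - 2*I:
  f(z) = (7/2 + 2*I)/(z + 1/2 - 2*I)^2 + 1/(z + 1/2 - 2*I)

The series is finite because the numerator is a polynomial; the negative powers form the principal part, and the coefficient of 1/(z + 1/2 - 2*I) gives Res(f, -1/2 + 2*I) = 1.

Final answer: (7/2 + 2*I)/(z + 1/2 - 2*I)^2 + 1/(z + 1/2 - 2*I)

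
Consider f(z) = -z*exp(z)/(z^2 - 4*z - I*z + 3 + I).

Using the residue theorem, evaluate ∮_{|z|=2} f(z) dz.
exp(1)*pi*(2/5 + 4*I/5)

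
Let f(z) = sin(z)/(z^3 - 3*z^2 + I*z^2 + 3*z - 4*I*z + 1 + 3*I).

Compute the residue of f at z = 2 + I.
Write f(z) = P(z)/Q(z) with P(z) = sin(z) and Q(z) = z^3 - 3*z^2 + I*z^2 + 3*z - 4*I*z + 1 + 3*I.
The denominator factors as Q(z) = (z + I)*(z - 1 + I)*(z - 2 - I), so z = 2 + I is a simple zero of Q and P is analytic there; z = 2 + I is therefore a simple pole and
  Res(f, z₀) = P(z₀)/Q'(z₀).

Q'(z) = 3*z^2 - 6*z + 2*I*z + 3 - 4*I, so Q'(2 + I) = -2 + 6*I.
P(2 + I) = sin(2 + I).

Res(f, 2 + I) = (sin(2 + I))/(-2 + 6*I) = (-1/20 - 3*I/20)*sin(2 + I)

Final answer: (-1/20 - 3*I/20)*sin(2 + I)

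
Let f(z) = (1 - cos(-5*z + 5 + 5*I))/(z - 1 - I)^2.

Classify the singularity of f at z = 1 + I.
Let u = z - 1 - I. The argument of cos is -5*z + 5 + 5*I = -5u, so
  f = (1 - cos(-5u))/u^2 = ((-5u)^2/2 - (-5u)^4/24 + ...)/u^2 = 25/2 - (625/24)*u^2 + ...
The Laurent expansion about u = 0 has no negative powers; equivalently lim_{z→1 + I} f(z) = 25/2 exists and is finite.
So the singularity is removable.

Final answer: removable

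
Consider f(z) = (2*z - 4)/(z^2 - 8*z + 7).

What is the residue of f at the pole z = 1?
Write f(z) = P(z)/Q(z) with P(z) = 2*z - 4 and Q(z) = z^2 - 8*z + 7.
The denominator factors as Q(z) = (z - 1)*(z - 7), so z = 1 is a simple zero of Q and P is analytic there; z = 1 is therefore a simple pole and
  Res(f, z₀) = P(z₀)/Q'(z₀).

Q'(z) = 2*z - 8, so Q'(1) = -6.
P(1) = -2.

Res(f, 1) = (-2)/(-6) = 1/3

Final answer: 1/3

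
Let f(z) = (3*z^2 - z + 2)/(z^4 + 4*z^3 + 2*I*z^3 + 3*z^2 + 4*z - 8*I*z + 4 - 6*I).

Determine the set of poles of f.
The singularities of f are the zeros of the denominator. Factoring,
  z^4 + 4*z^3 + 2*I*z^3 + 3*z^2 + 4*z - 8*I*z + 4 - 6*I = (z + 1 + I)*(z + 1)*(z - 1 - I)*(z + 3 + 2*I)
so the candidates are z = -1 - I, z = -1, z = 1 + I, z = -3 - 2*I.

Check the numerator P(z) = 3*z^2 - z + 2 at each one:
  P(-1 - I) = 3 + 7*I ≠ 0, so z = -1 - I is a (simple) pole.
  P(-1) = 6 ≠ 0, so z = -1 is a (simple) pole.
  P(1 + I) = 1 + 5*I ≠ 0, so z = 1 + I is a (simple) pole.
  P(-3 - 2*I) = 20 + 38*I ≠ 0, so z = -3 - 2*I is a (simple) pole.

Poles of f: {-3 - 2*I, -1 - I, -1, 1 + I}

Final answer: {-3 - 2*I, -1 - I, -1, 1 + I}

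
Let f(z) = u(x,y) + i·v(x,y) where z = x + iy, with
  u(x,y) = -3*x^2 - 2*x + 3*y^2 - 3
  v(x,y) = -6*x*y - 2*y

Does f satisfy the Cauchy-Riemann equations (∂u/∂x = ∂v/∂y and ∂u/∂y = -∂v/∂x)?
∂u/∂x = -6*x - 2
∂v/∂y = -6*x - 2
∂u/∂y = 6*y
∂v/∂x = -6*y
∂u/∂x = ∂v/∂y and ∂u/∂y = -∂v/∂x hold identically; f is analytic.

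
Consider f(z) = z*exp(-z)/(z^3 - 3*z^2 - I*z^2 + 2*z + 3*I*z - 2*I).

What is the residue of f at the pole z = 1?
Write f(z) = P(z)/Q(z) with P(z) = z*exp(-z) and Q(z) = z^3 - 3*z^2 - I*z^2 + 2*z + 3*I*z - 2*I.
The denominator factors as Q(z) = (z - 2)*(z - 1)*(z - I), so z = 1 is a simple zero of Q and P is analytic there; z = 1 is therefore a simple pole and
  Res(f, z₀) = P(z₀)/Q'(z₀).

Q'(z) = 3*z^2 - 6*z - 2*I*z + 2 + 3*I, so Q'(1) = -1 + I.
P(1) = exp(-1).

Res(f, 1) = (exp(-1))/(-1 + I) = (-1/2 - I/2)*exp(-1)

Final answer: (-1/2 - I/2)*exp(-1)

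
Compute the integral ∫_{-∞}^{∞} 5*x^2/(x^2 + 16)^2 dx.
Let f(z) = 5*z^2/(z^2 + 16)^2. The denominator has no real zeros and deg Q - deg P = 2 ≥ 2, so the integral of f over the upper semicircle |z| = R tends to 0 as R → ∞. Closing the contour in the upper half-plane,
  ∫_{-∞}^{∞} f(x) dx = 2πi · Σ Res(f, z_k)  over the poles with Im z_k > 0.

Zeros of the denominator: z^2 + 16 = 0 gives z = ±4*I.
Upper half-plane: z = 4*I (a pole of order 2).

Write f(z) = g(z)/(z - 4*I)^2 with g(z) = 5*z^2/(z + 4*I)^2. For a double pole, Res(f, z₀) = g'(z₀):
  g'(z) = 40*I*z/(z + 4*I)^3
  Res(f, 4*I) = g'(4*I) = -5*I/16

∫_{-∞}^{∞} f(x) dx = 2πi · (-5*I/16) = 5*pi/8

Final answer: 5*pi/8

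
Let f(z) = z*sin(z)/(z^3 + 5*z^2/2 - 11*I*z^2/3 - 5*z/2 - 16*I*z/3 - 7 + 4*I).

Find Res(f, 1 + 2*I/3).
Write f(z) = P(z)/Q(z) with P(z) = z*sin(z) and Q(z) = z^3 + 5*z^2/2 - 11*I*z^2/3 - 5*z/2 - 16*I*z/3 - 7 + 4*I.
The denominator factors as Q(z) = (z + 2)*(z + 3/2 - 3*I)*(z - 1 - 2*I/3), so z = 1 + 2*I/3 is a simple zero of Q and P is analytic there; z = 1 + 2*I/3 is therefore a simple pole and
  Res(f, z₀) = P(z₀)/Q'(z₀).

Q'(z) = 3*z^2 + 5*z - 22*I*z/3 - 5/2 - 16*I/3, so Q'(1 + 2*I/3) = 163/18 - 16*I/3.
P(1 + 2*I/3) = (1 + 2*I/3)*sin(1 + 2*I/3).

Res(f, 1 + 2*I/3) = ((1 + 2*I/3)*sin(1 + 2*I/3))/(163/18 - 16*I/3) = (1782/35785 + 3684*I/35785)*sin(1 + 2*I/3)

Final answer: (1782/35785 + 3684*I/35785)*sin(1 + 2*I/3)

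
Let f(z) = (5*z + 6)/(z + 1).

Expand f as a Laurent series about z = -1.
1/(z + 1) + 5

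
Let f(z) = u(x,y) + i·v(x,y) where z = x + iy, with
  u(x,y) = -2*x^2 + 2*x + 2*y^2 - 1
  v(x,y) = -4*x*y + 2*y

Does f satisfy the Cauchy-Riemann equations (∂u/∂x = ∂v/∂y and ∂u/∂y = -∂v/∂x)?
∂u/∂x = 2 - 4*x
∂v/∂y = 2 - 4*x
∂u/∂y = 4*y
∂v/∂x = -4*y
∂u/∂x = ∂v/∂y and ∂u/∂y = -∂v/∂x hold identically; f is analytic.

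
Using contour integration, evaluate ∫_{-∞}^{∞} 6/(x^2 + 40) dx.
Let f(z) = 6/(z^2 + 40). The denominator has no real zeros and deg Q - deg P = 2 ≥ 2, so the integral of f over the upper semicircle |z| = R tends to 0 as R → ∞. Closing the contour in the upper half-plane,
  ∫_{-∞}^{∞} f(x) dx = 2πi · Σ Res(f, z_k)  over the poles with Im z_k > 0.

Zeros of the denominator: z^2 + 40 = 0 gives z = ±2*sqrt(10)*I.
Upper half-plane: z = 2*sqrt(10)*I (simple).

Each pole is a simple zero of Q(z) = z^2 + 40, so Res(f, z₀) = P(z₀)/Q'(z₀) with P(z) = 6, Q'(z) = 2*z:
  Res(f, 2*sqrt(10)*I) = (6)/(4*sqrt(10)*I) = -3*sqrt(10)*I/20

∫_{-∞}^{∞} f(x) dx = 2πi · (-3*sqrt(10)*I/20) = 3*sqrt(10)*pi/10

Final answer: 3*sqrt(10)*pi/10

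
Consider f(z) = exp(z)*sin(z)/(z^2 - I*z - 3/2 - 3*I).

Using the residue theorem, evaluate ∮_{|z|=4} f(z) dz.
pi*(4/13 + 6*I/13)*exp(-3/2 - I/2)*sin(3/2 + I/2) + pi*(4/13 + 6*I/13)*exp(3/2 + 3*I/2)*sin(3/2 + 3*I/2)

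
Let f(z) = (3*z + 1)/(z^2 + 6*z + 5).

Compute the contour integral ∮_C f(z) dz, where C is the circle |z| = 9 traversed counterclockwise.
6*I*pi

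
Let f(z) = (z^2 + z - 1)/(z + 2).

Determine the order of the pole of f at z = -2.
Factor the denominator:
  z + 2 = (z + 2)

The numerator P(z) = z^2 + z - 1 has P(-2) = 1 ≠ 0, so no factor of (z + 2) cancels.
Near z = -2 we can therefore write f(z) = g(z)/(z + 2) with g analytic at -2 and g(-2) ≠ 0 (g is just the numerator).

Hence z = -2 is a pole of order 1.

Final answer: 1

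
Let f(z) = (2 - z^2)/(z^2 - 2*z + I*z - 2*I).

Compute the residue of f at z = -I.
-6/5 + 3*I/5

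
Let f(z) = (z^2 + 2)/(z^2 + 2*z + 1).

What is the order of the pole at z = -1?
Factor the denominator:
  z^2 + 2*z + 1 = (z + 1)^2

The numerator P(z) = z^2 + 2 has P(-1) = 3 ≠ 0, so no factor of (z + 1) cancels.
Near z = -1 we can therefore write f(z) = g(z)/(z + 1)^2 with g analytic at -1 and g(-1) ≠ 0 (g is just the numerator).

Hence z = -1 is a pole of order 2.

Final answer: 2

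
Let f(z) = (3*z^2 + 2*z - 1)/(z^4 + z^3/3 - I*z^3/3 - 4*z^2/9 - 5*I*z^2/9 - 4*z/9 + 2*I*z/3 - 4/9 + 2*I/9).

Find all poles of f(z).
The singularities of f are the zeros of the denominator. Factoring,
  z^4 + z^3/3 - I*z^3/3 - 4*z^2/9 - 5*I*z^2/9 - 4*z/9 + 2*I*z/3 - 4/9 + 2*I/9 = (z - I)*(z - 1)*(z + 1 + I/3)*(z + 1/3 + I/3)
so the candidates are z = I, z = 1, z = -1 - I/3, z = -1/3 - I/3.

Check the numerator P(z) = 3*z^2 + 2*z - 1 at each one:
  P(I) = -4 + 2*I ≠ 0, so z = I is a (simple) pole.
  P(1) = 4 ≠ 0, so z = 1 is a (simple) pole.
  P(-1 - I/3) = -1/3 + 4*I/3 ≠ 0, so z = -1 - I/3 is a (simple) pole.
  P(-1/3 - I/3) = -5/3 ≠ 0, so z = -1/3 - I/3 is a (simple) pole.

Poles of f: {-1 - I/3, -1/3 - I/3, I, 1}

Final answer: {-1 - I/3, -1/3 - I/3, I, 1}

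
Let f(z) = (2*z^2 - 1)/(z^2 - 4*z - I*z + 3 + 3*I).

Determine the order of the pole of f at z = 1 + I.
Factor the denominator:
  z^2 - 4*z - I*z + 3 + 3*I = (z - 1 - I)*(z - 3)

The numerator P(z) = 2*z^2 - 1 has P(1 + I) = -1 + 4*I ≠ 0, so no factor of (z - 1 - I) cancels.
Near z = 1 + I we can therefore write f(z) = g(z)/(z - 1 - I) with g analytic at 1 + I and g(1 + I) ≠ 0 (g is the numerator divided by the remaining denominator factors).

Hence z = 1 + I is a pole of order 1.

Final answer: 1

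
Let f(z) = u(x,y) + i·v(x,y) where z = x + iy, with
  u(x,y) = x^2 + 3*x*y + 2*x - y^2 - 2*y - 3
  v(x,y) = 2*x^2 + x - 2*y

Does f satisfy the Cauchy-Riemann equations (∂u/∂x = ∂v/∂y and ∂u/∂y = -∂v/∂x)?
∂u/∂x = 2*x + 3*y + 2
∂v/∂y = -2
∂u/∂y = 3*x - 2*y - 2
∂v/∂x = 4*x + 1
∂u/∂x ≠ ∂v/∂y and ∂u/∂y ≠ -∂v/∂x; the Cauchy-Riemann equations are not satisfied, so f is not analytic.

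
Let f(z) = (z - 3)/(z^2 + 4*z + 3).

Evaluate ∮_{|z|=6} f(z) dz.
By the residue theorem, ∮_C f(z) dz = 2πi · (sum of the residues of f at the poles inside |z| = 6).

The denominator factors as (z + 3)*(z + 1), so the singularities of f are simple poles at z = -3, z = -1.
  |-3|² = 9 < 36 = 6², so this pole is inside the contour.
  |-1|² = 1 < 36 = 6², so this pole is inside the contour.

With P(z) = z - 3 and Q(z) = z^2 + 4*z + 3, each pole is simple, so Res(f, z₀) = P(z₀)/Q'(z₀) with Q'(z) = 2*z + 4.
  Res(f, -3) = P(-3)/Q'(-3) = (-6)/(-2) = 3
  Res(f, -1) = P(-1)/Q'(-1) = (-4)/(2) = -2

Sum of residues inside C: 1
∮_C f(z) dz = 2πi · (1) = 2*I*pi

Final answer: 2*I*pi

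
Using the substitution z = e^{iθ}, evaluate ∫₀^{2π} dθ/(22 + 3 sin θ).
Call the integral J. The integrand is 2π-periodic and we integrate over a full period, so shifting θ does not change the value (θ → θ + π/2 turns sin θ into cos θ). Hence
  J = ∫₀^{2π} dθ/(22 + 3 cos θ).
Put z = e^{iθ}: then cos θ = (z + 1/z)/2, dθ = dz/(iz), and z runs once counterclockwise around |z| = 1:
  J = ∮_{|z|=1} 1/(22 + 3*(z + 1/z)/2) · dz/(iz) = (2/i) ∮_{|z|=1} dz/(3*z^2 + 44*z + 3).
The roots of 3*z^2 + 44*z + 3 are z = (-22 ± sqrt(22^2 - 3^2))/3, with sqrt(475) = 5*sqrt(19); their product is 1, so only z₊ = -22/3 + 5*sqrt(19)/3 lies inside the unit circle (z₋ = -22/3 - 5*sqrt(19)/3 lies outside).
z₊ is a simple zero of q(z) = 3*z^2 + 44*z + 3, so Res(1/q, z₊) = 1/q'(z₊) with q'(z) = 6*z + 44; and q'(z₊) = 3*(z₊ - z₋) = 10*sqrt(19).
Therefore J = (2/i) · 2πi · 1/(10*sqrt(19)) = 2*pi/(5*sqrt(19)) = 2*sqrt(19)*pi/95

Final answer: 2*sqrt(19)*pi/95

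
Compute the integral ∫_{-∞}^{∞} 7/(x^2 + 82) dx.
Let f(z) = 7/(z^2 + 82). The denominator has no real zeros and deg Q - deg P = 2 ≥ 2, so the integral of f over the upper semicircle |z| = R tends to 0 as R → ∞. Closing the contour in the upper half-plane,
  ∫_{-∞}^{∞} f(x) dx = 2πi · Σ Res(f, z_k)  over the poles with Im z_k > 0.

Zeros of the denominator: z^2 + 82 = 0 gives z = ±sqrt(82)*I.
Upper half-plane: z = sqrt(82)*I (simple).

Each pole is a simple zero of Q(z) = z^2 + 82, so Res(f, z₀) = P(z₀)/Q'(z₀) with P(z) = 7, Q'(z) = 2*z:
  Res(f, sqrt(82)*I) = (7)/(2*sqrt(82)*I) = -7*sqrt(82)*I/164

∫_{-∞}^{∞} f(x) dx = 2πi · (-7*sqrt(82)*I/164) = 7*sqrt(82)*pi/82

Final answer: 7*sqrt(82)*pi/82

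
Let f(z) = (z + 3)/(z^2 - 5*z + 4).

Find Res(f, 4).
Write f(z) = P(z)/Q(z) with P(z) = z + 3 and Q(z) = z^2 - 5*z + 4.
The denominator factors as Q(z) = (z - 1)*(z - 4), so z = 4 is a simple zero of Q and P is analytic there; z = 4 is therefore a simple pole and
  Res(f, z₀) = P(z₀)/Q'(z₀).

Q'(z) = 2*z - 5, so Q'(4) = 3.
P(4) = 7.

Res(f, 4) = (7)/(3) = 7/3

Final answer: 7/3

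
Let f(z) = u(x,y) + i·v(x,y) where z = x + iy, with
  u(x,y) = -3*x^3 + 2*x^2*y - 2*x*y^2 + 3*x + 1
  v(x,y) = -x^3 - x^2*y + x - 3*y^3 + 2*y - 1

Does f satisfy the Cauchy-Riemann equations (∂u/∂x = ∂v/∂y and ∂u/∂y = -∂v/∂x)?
∂u/∂x = -9*x^2 + 4*x*y - 2*y^2 + 3
∂v/∂y = -x^2 - 9*y^2 + 2
∂u/∂y = 2*x^2 - 4*x*y
∂v/∂x = -3*x^2 - 2*x*y + 1
∂u/∂x ≠ ∂v/∂y and ∂u/∂y ≠ -∂v/∂x; the Cauchy-Riemann equations are not satisfied, so f is not analytic.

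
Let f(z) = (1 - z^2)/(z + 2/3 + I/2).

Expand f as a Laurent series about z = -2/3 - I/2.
Put w = z - (-2/3 - I/2), i.e. z = w - 2/3 - I/2. The denominator is w, so it suffices to rewrite the numerator in powers of w.

P(z) = 1 - z^2
P(w - 2/3 - I/2) = 29/36 - 2*I/3 + (4/3 + I)*w - w^2

Dividing each term by w:
  f = (29/36 - 2*I/3)/w + 4/3 + I - w

Substituting back w = z + 2/3 + I/2:
  f(z) = (29/36 - 2*I/3)/(z + 2/3 + I/2) + 4/3 + I - (z + 2/3 + I/2)

The series is finite because the numerator is a polynomial; the negative powers form the principal part, and the coefficient of 1/(z + 2/3 + I/2) gives Res(f, -2/3 - I/2) = 29/36 - 2*I/3.

Final answer: (29/36 - 2*I/3)/(z + 2/3 + I/2) + 4/3 + I - (z + 2/3 + I/2)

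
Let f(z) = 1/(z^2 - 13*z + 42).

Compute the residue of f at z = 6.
Write f(z) = P(z)/Q(z) with P(z) = 1 and Q(z) = z^2 - 13*z + 42.
The denominator factors as Q(z) = (z - 7)*(z - 6), so z = 6 is a simple zero of Q and P is analytic there; z = 6 is therefore a simple pole and
  Res(f, z₀) = P(z₀)/Q'(z₀).

Q'(z) = 2*z - 13, so Q'(6) = -1.
P(6) = 1.

Res(f, 6) = (1)/(-1) = -1

Final answer: -1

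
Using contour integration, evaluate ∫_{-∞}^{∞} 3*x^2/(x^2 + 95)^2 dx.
3*sqrt(95)*pi/190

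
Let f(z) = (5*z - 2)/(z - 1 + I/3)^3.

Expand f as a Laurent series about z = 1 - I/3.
Put w = z - (1 - I/3), i.e. z = w + 1 - I/3. The denominator is w^3, so it suffices to rewrite the numerator in powers of w.

P(z) = 5*z - 2
P(w + 1 - I/3) = 3 - 5*I/3 + 5*w

Dividing each term by w^3:
  f = (3 - 5*I/3)/w^3 + 5/w^2

Substituting back w = z - 1 + I/3:
  f(z) = (3 - 5*I/3)/(z - 1 + I/3)^3 + 5/(z - 1 + I/3)^2

The series is finite because the numerator is a polynomial; the negative powers form the principal part.

Final answer: (3 - 5*I/3)/(z - 1 + I/3)^3 + 5/(z - 1 + I/3)^2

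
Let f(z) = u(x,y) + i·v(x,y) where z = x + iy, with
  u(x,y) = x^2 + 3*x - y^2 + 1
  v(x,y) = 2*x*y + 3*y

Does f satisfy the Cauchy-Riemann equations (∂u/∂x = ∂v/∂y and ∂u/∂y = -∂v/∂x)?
∂u/∂x = 2*x + 3
∂v/∂y = 2*x + 3
∂u/∂y = -2*y
∂v/∂x = 2*y
∂u/∂x = ∂v/∂y and ∂u/∂y = -∂v/∂x hold identically; f is analytic.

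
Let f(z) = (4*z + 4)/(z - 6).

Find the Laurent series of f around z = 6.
Put w = z - (6), i.e. z = w + 6. The denominator is w, so it suffices to rewrite the numerator in powers of w.

P(z) = 4*z + 4
P(w + 6) = 28 + 4*w

Dividing each term by w:
  f = 28/w + 4

Substituting back w = z - 6:
  f(z) = 28/(z - 6) + 4

The series is finite because the numerator is a polynomial; the negative powers form the principal part, and the coefficient of 1/(z - 6) gives Res(f, 6) = 28.

Final answer: 28/(z - 6) + 4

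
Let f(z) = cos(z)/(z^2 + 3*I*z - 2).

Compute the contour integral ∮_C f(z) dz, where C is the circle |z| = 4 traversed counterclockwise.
-2*pi*cosh(2) + 2*pi*cosh(1)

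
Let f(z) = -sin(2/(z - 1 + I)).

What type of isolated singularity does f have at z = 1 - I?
Let u = z - 1 + I. Then
  sin(2/u) = Σ_{k≥0} (-1)^k (2)^(2k+1)/((2k+1)!·u^(2k+1)) = 2/u - 4/(3*u^3) + 4/(15*u^5) + ...
which has infinitely many negative powers of u, so sin(2/(z - 1 + I)) has an essential singularity at z = 1 - I.
So the singularity is essential.

Final answer: essential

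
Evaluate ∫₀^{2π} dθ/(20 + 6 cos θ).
sqrt(91)*pi/91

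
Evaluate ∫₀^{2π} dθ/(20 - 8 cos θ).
Call the integral J. The integrand is 2π-periodic and we integrate over a full period, so shifting θ does not change the value (θ → θ + π flips the sign of the trig term). Hence
  J = ∫₀^{2π} dθ/(20 + 8 cos θ).
Put z = e^{iθ}: then cos θ = (z + 1/z)/2, dθ = dz/(iz), and z runs once counterclockwise around |z| = 1:
  J = ∮_{|z|=1} 1/(20 + 8*(z + 1/z)/2) · dz/(iz) = (2/i) ∮_{|z|=1} dz/(8*z^2 + 40*z + 8).
The roots of 8*z^2 + 40*z + 8 are z = (-20 ± sqrt(20^2 - 8^2))/8, with sqrt(336) = 4*sqrt(21); their product is 1, so only z₊ = -5/2 + sqrt(21)/2 lies inside the unit circle (z₋ = -5/2 - sqrt(21)/2 lies outside).
z₊ is a simple zero of q(z) = 8*z^2 + 40*z + 8, so Res(1/q, z₊) = 1/q'(z₊) with q'(z) = 16*z + 40; and q'(z₊) = 8*(z₊ - z₋) = 8*sqrt(21).
Therefore J = (2/i) · 2πi · 1/(8*sqrt(21)) = 2*pi/(4*sqrt(21)) = sqrt(21)*pi/42

Final answer: sqrt(21)*pi/42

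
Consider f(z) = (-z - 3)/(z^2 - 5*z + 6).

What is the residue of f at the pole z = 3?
Write f(z) = P(z)/Q(z) with P(z) = -z - 3 and Q(z) = z^2 - 5*z + 6.
The denominator factors as Q(z) = (z - 3)*(z - 2), so z = 3 is a simple zero of Q and P is analytic there; z = 3 is therefore a simple pole and
  Res(f, z₀) = P(z₀)/Q'(z₀).

Q'(z) = 2*z - 5, so Q'(3) = 1.
P(3) = -6.

Res(f, 3) = (-6)/(1) = -6

Final answer: -6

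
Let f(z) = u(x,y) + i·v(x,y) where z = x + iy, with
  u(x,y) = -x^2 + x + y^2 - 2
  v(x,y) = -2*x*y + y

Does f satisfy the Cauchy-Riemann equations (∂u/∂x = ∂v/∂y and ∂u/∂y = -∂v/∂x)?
∂u/∂x = 1 - 2*x
∂v/∂y = 1 - 2*x
∂u/∂y = 2*y
∂v/∂x = -2*y
∂u/∂x = ∂v/∂y and ∂u/∂y = -∂v/∂x hold identically; f is analytic.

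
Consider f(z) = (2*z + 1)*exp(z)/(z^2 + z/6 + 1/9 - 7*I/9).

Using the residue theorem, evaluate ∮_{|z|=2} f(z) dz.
By the residue theorem, ∮_C f(z) dz = 2πi · (sum of the residues of f at the poles inside |z| = 2).

The denominator factors as (z - 1/2 - 2*I/3)*(z + 2/3 + 2*I/3), so the singularities of f are simple poles at z = 1/2 + 2*I/3, z = -2/3 - 2*I/3.
  |1/2 + 2*I/3|² = 25/36 < 4 = 2², so this pole is inside the contour.
  |-2/3 - 2*I/3|² = 8/9 < 4 = 2², so this pole is inside the contour.

With P(z) = (2*z + 1)*exp(z) and Q(z) = z^2 + z/6 + 1/9 - 7*I/9, each pole is simple, so Res(f, z₀) = P(z₀)/Q'(z₀) with Q'(z) = 2*z + 1/6.
  Res(f, 1/2 + 2*I/3) = P(1/2 + 2*I/3)/Q'(1/2 + 2*I/3) = ((2 + 4*I/3)*exp(1/2 + 2*I/3))/(7/6 + 4*I/3) = (148/113 - 40*I/113)*exp(1/2 + 2*I/3)
  Res(f, -2/3 - 2*I/3) = P(-2/3 - 2*I/3)/Q'(-2/3 - 2*I/3) = ((-1/3 - 4*I/3)*exp(-2/3 - 2*I/3))/(-7/6 - 4*I/3) = (78/113 + 40*I/113)*exp(-2/3 - 2*I/3)

Sum of residues inside C: (78/113 + 40*I/113)*exp(-2/3 - 2*I/3) + (148/113 - 40*I/113)*exp(1/2 + 2*I/3)
∮_C f(z) dz = 2πi · ((78/113 + 40*I/113)*exp(-2/3 - 2*I/3) + (148/113 - 40*I/113)*exp(1/2 + 2*I/3)) = pi*(-80/113 + 156*I/113)*exp(-2/3 - 2*I/3) + pi*(80/113 + 296*I/113)*exp(1/2 + 2*I/3)

Final answer: pi*(-80/113 + 156*I/113)*exp(-2/3 - 2*I/3) + pi*(80/113 + 296*I/113)*exp(1/2 + 2*I/3)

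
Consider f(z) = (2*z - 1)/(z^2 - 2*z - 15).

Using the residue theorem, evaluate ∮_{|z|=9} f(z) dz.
By the residue theorem, ∮_C f(z) dz = 2πi · (sum of the residues of f at the poles inside |z| = 9).

The denominator factors as (z + 3)*(z - 5), so the singularities of f are simple poles at z = -3, z = 5.
  |-3|² = 9 < 81 = 9², so this pole is inside the contour.
  |5|² = 25 < 81 = 9², so this pole is inside the contour.

With P(z) = 2*z - 1 and Q(z) = z^2 - 2*z - 15, each pole is simple, so Res(f, z₀) = P(z₀)/Q'(z₀) with Q'(z) = 2*z - 2.
  Res(f, -3) = P(-3)/Q'(-3) = (-7)/(-8) = 7/8
  Res(f, 5) = P(5)/Q'(5) = (9)/(8) = 9/8

Sum of residues inside C: 2
∮_C f(z) dz = 2πi · (2) = 4*I*pi

Final answer: 4*I*pi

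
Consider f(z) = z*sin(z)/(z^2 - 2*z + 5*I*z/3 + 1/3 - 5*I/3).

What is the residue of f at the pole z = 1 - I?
Write f(z) = P(z)/Q(z) with P(z) = z*sin(z) and Q(z) = z^2 - 2*z + 5*I*z/3 + 1/3 - 5*I/3.
The denominator factors as Q(z) = (z - 1 + I)*(z - 1 + 2*I/3), so z = 1 - I is a simple zero of Q and P is analytic there; z = 1 - I is therefore a simple pole and
  Res(f, z₀) = P(z₀)/Q'(z₀).

Q'(z) = 2*z - 2 + 5*I/3, so Q'(1 - I) = -I/3.
P(1 - I) = (1 - I)*sin(1 - I).

Res(f, 1 - I) = ((1 - I)*sin(1 - I))/(-I/3) = (3 + 3*I)*sin(1 - I)

Final answer: (3 + 3*I)*sin(1 - I)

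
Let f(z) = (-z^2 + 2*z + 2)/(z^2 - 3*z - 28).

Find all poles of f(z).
{-4, 7}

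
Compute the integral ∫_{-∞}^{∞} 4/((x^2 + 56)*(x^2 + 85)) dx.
Let f(z) = 4/((z^2 + 56)*(z^2 + 85)). The denominator has no real zeros and deg Q - deg P = 4 ≥ 2, so the integral of f over the upper semicircle |z| = R tends to 0 as R → ∞. Closing the contour in the upper half-plane,
  ∫_{-∞}^{∞} f(x) dx = 2πi · Σ Res(f, z_k)  over the poles with Im z_k > 0.

Zeros of the denominator: z^2 + 85 = 0 gives z = ±sqrt(85)*I; z^2 + 56 = 0 gives z = ±2*sqrt(14)*I.
Upper half-plane: z = 2*sqrt(14)*I, z = sqrt(85)*I (simple).

Each pole is a simple zero of Q(z) = z^4 + 141*z^2 + 4760, so Res(f, z₀) = P(z₀)/Q'(z₀) with P(z) = 4, Q'(z) = 4*z^3 + 282*z:
  Res(f, 2*sqrt(14)*I) = (4)/(116*sqrt(14)*I) = -sqrt(14)*I/406
  Res(f, sqrt(85)*I) = (4)/(-58*sqrt(85)*I) = 2*sqrt(85)*I/2465

Sum of residues: I*(-85*sqrt(14) + 28*sqrt(85))/34510
∫_{-∞}^{∞} f(x) dx = 2πi · (I*(-85*sqrt(14) + 28*sqrt(85))/34510) = pi*(-28*sqrt(85) + 85*sqrt(14))/17255

Final answer: pi*(-28*sqrt(85) + 85*sqrt(14))/17255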